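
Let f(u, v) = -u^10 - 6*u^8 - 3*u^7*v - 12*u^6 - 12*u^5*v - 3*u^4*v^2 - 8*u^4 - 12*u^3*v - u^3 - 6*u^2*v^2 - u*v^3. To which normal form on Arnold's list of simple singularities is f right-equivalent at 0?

E_{7}

The Hessian of f at 0 has rank 0. Corank 2; j^3 = -u^3 is a perfect cube, so E-series; the 4-jet and mu = 7 give E_7.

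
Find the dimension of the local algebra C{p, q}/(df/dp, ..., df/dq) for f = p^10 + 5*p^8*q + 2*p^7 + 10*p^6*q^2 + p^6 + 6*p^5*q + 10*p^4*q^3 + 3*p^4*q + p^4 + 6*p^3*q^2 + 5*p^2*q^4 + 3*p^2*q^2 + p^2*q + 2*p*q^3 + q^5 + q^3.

4

The Hessian of f at 0 has rank 0. Corank 2; j^3 = q*(p^2 + q^2) splits into three distinct lines over C (the quadratic factor has nonzero discriminant), so D_4.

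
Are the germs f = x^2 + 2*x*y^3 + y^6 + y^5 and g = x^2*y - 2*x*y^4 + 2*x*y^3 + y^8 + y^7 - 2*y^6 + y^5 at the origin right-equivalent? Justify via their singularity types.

No.

The Hessian of f at 0 has rank 1. Corank 1: A-series; mu = 4 gives A_4. The Hessian of g at 0 has rank 0. Corank 2; j^3 = x^2*y has shape L^2 M (L != M), so D-series; mu = 9 gives D_9. f is A_4 but g is D_9, hence not right-equivalent.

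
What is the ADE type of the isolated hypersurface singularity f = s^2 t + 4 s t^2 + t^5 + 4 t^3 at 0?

D_{6}

The Hessian of f at 0 is [[0, 0], [0, 0]] with rank 0, so corank 2. A Groebner basis of the Jacobian ideal J(f) in C{s,t} is {s^2/5 + t^4 - 4*t^2/5, s^3 + 8*t^3, s*t + 2*t^2}; counting standard monomials gives mu = 6. Corank 2; j^3 = t*(s + 2*t)^2 has shape L^2 M (L != M), so D-series; mu = 6 gives D_6.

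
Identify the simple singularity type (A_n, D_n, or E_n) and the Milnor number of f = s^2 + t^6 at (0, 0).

Type A_5, Milnor number mu = 5.

The Hessian of f at 0 is [[2, 0], [0, 0]] with rank 1, so corank 1. A Groebner basis of the Jacobian ideal J(f) in C{s,t} is {t^5, s}; counting standard monomials gives mu = 5. Corank 1: A-series; mu = 5 gives A_5.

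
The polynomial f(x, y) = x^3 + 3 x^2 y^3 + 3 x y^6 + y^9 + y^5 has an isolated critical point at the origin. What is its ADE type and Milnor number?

The Hessian of f at 0 has rank 0. Corank 2; j^3 = x^3 is a perfect cube, so E-series; the 5-jet and mu = 8 give E_8.

Type E8, Milnor number mu = 8.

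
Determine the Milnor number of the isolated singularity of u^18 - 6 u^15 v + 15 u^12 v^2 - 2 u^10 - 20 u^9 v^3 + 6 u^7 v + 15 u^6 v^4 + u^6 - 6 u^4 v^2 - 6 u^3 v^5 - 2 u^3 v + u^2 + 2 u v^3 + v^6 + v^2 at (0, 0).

1

The Hessian of f at 0 is [[2, 0], [0, 2]] with rank 2, so corank 0. A Groebner basis of the Jacobian ideal J(f) in C{u,v} is {u, v}; counting standard monomials gives mu = 1. Corank 0: nondegenerate Morse point, so A_1.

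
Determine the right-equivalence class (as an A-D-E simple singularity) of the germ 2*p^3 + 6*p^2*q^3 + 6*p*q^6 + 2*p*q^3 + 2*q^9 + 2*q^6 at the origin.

E_{7}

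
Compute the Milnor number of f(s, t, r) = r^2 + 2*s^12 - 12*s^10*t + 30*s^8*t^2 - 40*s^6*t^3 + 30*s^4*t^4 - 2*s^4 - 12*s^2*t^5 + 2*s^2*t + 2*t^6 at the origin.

7

The Hessian of f at 0 has rank 1. Corank 2; j^3 = 2*s^2*t has shape L^2 M (L != M), so D-series; mu = 7 gives D_7.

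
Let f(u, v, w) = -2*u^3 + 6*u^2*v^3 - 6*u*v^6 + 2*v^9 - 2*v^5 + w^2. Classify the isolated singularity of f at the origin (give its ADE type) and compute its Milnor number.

Type E_{8}, Milnor number mu = 8.

The Hessian of f at 0 has rank 1. Corank 2; j^3 = -2*u^3 is a perfect cube, so E-series; the 5-jet and mu = 8 give E_8.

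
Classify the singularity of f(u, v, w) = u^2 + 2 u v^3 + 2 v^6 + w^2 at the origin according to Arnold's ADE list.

A5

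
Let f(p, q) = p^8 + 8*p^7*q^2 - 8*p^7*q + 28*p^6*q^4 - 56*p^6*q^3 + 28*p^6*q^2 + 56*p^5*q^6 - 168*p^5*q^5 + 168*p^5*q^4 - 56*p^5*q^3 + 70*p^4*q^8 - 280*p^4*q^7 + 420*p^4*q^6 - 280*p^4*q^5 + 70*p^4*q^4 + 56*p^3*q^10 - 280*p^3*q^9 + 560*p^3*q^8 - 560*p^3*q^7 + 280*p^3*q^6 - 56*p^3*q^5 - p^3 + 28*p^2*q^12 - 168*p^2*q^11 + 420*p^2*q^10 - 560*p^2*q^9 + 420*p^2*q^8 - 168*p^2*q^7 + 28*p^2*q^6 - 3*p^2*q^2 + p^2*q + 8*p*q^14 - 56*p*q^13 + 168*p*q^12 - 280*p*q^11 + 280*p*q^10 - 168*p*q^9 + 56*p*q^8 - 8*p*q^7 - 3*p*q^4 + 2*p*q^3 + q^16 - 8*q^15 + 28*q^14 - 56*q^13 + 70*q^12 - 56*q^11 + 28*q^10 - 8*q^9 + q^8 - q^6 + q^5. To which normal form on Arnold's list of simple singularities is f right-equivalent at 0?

D9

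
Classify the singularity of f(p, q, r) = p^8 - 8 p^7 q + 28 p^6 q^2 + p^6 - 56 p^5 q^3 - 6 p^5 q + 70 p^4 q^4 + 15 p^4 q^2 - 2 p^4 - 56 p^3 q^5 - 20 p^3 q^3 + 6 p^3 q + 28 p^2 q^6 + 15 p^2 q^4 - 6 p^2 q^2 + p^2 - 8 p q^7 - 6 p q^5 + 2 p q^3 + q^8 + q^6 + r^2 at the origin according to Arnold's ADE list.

A7

The Hessian of f at 0 is [[2, 0, 0], [0, 0, 0], [0, 0, 2]] with rank 2, so corank 1. A Groebner basis of the Jacobian ideal J(f) in C{p,q,r} is {3*p^2 + p*q + q^4, p^3, p^2*q, p*q^2 - p/3 - q^3/3, r}; counting standard monomials gives mu = 7. Corank 1: A-series; mu = 7 gives A_7.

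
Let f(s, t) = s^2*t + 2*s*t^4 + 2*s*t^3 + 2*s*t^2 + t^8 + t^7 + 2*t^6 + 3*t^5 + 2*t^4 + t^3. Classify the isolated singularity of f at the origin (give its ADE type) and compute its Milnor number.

The Hessian of f at 0 has rank 0. Corank 2; j^3 = t*(s + t)^2 has shape L^2 M (L != M), so D-series; mu = 9 gives D_9.

Type D_{9}, Milnor number mu = 9.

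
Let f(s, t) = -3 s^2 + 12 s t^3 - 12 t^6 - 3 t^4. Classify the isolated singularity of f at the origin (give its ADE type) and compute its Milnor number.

Type A_3, Milnor number mu = 3.

The Hessian of f at 0 has rank 1. Corank 1: A-series; mu = 3 gives A_3.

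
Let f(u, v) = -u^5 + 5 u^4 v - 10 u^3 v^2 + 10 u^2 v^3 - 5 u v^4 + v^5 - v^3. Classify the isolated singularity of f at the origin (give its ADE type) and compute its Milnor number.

Type E8, Milnor number mu = 8.

The Hessian of f at 0 has rank 0. Corank 2; j^3 = -v^3 is a perfect cube, so E-series; the 5-jet and mu = 8 give E_8.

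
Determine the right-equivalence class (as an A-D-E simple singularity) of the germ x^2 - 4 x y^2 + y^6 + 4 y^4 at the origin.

The Hessian of f at 0 has rank 1. Corank 1: A-series; mu = 5 gives A_5.

A5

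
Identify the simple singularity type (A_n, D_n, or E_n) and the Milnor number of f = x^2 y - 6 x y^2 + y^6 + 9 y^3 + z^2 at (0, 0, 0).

Type D7, Milnor number mu = 7.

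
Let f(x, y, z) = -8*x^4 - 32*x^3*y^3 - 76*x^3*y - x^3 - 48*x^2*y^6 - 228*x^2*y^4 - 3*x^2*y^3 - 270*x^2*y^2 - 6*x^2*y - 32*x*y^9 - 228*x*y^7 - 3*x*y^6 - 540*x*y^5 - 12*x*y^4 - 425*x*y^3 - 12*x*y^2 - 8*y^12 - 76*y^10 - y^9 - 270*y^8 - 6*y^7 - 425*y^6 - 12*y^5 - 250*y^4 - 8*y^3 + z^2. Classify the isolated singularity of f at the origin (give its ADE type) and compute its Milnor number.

The Hessian of f at 0 is [[0, 0, 0], [0, 0, 0], [0, 0, 2]] with rank 1, so corank 2. A Groebner basis of the Jacobian ideal J(f) in C{x,y,z} is {3*x^2/4 + 3*x*y + y^4 + y^3/4 + 3*y^2, x^3 + 27*x^2/2 + 54*x*y + 25*y^3/2 + 54*y^2, x^2*y - 17*x^2/4 - 17*x*y - 65*y^3/12 - 17*y^2, x^2 + x*y^2 + 4*x*y + 7*y^3/3 + 4*y^2, z}; counting standard monomials gives mu = 7. Corank 2; j^3 = -(x + 2*y)^3 is a perfect cube, so E-series; the 4-jet and mu = 7 give E_7.

Type E_7, Milnor number mu = 7.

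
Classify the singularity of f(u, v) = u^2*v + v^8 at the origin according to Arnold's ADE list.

D_9

The Hessian of f at 0 is [[0, 0], [0, 0]] with rank 0, so corank 2. A Groebner basis of the Jacobian ideal J(f) in C{u,v} is {u^2/8 + v^7, u^3, u*v}; counting standard monomials gives mu = 9. Corank 2; j^3 = u^2*v has shape L^2 M (L != M), so D-series; mu = 9 gives D_9.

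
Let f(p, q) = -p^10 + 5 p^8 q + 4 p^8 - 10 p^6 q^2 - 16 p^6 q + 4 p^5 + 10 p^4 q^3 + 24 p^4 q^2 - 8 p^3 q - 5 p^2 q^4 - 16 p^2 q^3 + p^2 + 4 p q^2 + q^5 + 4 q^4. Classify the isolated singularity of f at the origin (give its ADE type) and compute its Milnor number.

The Hessian of f at 0 is [[2, 0], [0, 0]] with rank 1, so corank 1. A Groebner basis of the Jacobian ideal J(f) in C{p,q} is {p^2, p/2 + q^2}; counting standard monomials gives mu = 4. Corank 1: A-series; mu = 4 gives A_4.

Type A4, Milnor number mu = 4.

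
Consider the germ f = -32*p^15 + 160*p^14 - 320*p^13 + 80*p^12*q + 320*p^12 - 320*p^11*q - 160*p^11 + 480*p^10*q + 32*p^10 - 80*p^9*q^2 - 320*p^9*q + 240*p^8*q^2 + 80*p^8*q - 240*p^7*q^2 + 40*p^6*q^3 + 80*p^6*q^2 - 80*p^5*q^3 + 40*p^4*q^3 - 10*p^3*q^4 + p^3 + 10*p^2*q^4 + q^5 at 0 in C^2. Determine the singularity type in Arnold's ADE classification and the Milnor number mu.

The Hessian of f at 0 is [[0, 0], [0, 0]] with rank 0, so corank 2. A Groebner basis of the Jacobian ideal J(f) in C{p,q} is {q^4, p^2}; counting standard monomials gives mu = 8. Corank 2; j^3 = p^3 is a perfect cube, so E-series; the 5-jet and mu = 8 give E_8.

Type E8, Milnor number mu = 8.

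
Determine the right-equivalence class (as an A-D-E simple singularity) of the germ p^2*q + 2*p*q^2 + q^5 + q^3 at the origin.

The Hessian of f at 0 is [[0, 0], [0, 0]] with rank 0, so corank 2. A Groebner basis of the Jacobian ideal J(f) in C{p,q} is {p^2/5 + q^4 - q^2/5, p^3 + q^3, p*q + q^2}; counting standard monomials gives mu = 6. Corank 2; j^3 = q*(p + q)^2 has shape L^2 M (L != M), so D-series; mu = 6 gives D_6.

D_6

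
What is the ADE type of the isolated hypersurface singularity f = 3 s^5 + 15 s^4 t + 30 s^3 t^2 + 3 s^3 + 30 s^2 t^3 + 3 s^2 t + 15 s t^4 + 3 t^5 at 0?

D_{6}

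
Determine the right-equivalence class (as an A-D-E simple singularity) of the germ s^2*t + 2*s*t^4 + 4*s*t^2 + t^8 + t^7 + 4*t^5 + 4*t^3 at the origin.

The Hessian of f at 0 has rank 0. Corank 2; j^3 = t*(s + 2*t)^2 has shape L^2 M (L != M), so D-series; mu = 9 gives D_9.

D_9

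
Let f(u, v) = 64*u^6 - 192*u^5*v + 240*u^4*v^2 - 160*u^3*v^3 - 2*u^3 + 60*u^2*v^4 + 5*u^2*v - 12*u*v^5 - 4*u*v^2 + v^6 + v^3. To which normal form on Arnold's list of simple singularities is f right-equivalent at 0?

D_{7}

The Hessian of f at 0 is [[0, 0], [0, 0]] with rank 0, so corank 2. A Groebner basis of the Jacobian ideal J(f) in C{u,v} is {u*v/12 + v^5 - v^2/12, u*v^2 - v^3, u^2 - 3*u*v/2 + v^2/2}; counting standard monomials gives mu = 7. Corank 2; j^3 = -(u - v)^2*(2*u - v) has shape L^2 M (L != M), so D-series; mu = 7 gives D_7.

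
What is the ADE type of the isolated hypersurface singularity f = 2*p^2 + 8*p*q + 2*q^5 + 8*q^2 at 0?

A_4

The Hessian of f at 0 has rank 1. Corank 1: A-series; mu = 4 gives A_4.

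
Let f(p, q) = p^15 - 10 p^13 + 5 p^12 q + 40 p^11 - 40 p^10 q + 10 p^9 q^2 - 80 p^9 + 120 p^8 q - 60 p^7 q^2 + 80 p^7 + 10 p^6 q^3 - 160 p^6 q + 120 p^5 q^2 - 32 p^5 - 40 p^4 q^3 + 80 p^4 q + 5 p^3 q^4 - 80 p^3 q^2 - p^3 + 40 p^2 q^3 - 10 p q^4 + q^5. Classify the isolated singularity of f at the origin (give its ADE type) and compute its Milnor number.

The Hessian of f at 0 is [[0, 0], [0, 0]] with rank 0, so corank 2. A Groebner basis of the Jacobian ideal J(f) in C{p,q} is {q^5, p*q^3 - q^4/8, p^2}; counting standard monomials gives mu = 8. Corank 2; j^3 = -p^3 is a perfect cube, so E-series; the 5-jet and mu = 8 give E_8.

Type E_8, Milnor number mu = 8.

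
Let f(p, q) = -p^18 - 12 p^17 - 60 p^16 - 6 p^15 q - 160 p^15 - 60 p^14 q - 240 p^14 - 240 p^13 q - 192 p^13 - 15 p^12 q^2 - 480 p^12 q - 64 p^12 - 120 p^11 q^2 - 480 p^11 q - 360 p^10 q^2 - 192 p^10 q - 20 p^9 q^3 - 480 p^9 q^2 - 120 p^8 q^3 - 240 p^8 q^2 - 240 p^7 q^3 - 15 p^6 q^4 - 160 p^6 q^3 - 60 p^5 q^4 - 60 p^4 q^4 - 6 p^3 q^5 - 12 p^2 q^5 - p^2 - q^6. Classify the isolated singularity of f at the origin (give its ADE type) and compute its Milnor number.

Type A_{5}, Milnor number mu = 5.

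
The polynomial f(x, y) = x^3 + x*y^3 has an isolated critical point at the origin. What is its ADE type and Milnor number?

Type E7, Milnor number mu = 7.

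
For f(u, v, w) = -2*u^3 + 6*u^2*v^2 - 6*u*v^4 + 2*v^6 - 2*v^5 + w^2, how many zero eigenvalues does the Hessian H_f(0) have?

2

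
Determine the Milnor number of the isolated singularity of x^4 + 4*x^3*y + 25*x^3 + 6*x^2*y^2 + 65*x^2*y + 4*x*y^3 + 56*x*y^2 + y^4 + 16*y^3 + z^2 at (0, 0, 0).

The Hessian of f at 0 is [[0, 0, 0], [0, 0, 0], [0, 0, 2]] with rank 1, so corank 2. A Groebner basis of the Jacobian ideal J(f) in C{x,y,z} is {x*y^2 + 125*x*y + 100*y^2, -625*x*y/4 + y^3 - 125*y^2, x^2 + 9*x*y/5 + 4*y^2/5, z}; counting standard monomials gives mu = 5. Corank 2; j^3 = (x + y)*(5*x + 4*y)^2 has shape L^2 M (L != M), so D-series; mu = 5 gives D_5.

5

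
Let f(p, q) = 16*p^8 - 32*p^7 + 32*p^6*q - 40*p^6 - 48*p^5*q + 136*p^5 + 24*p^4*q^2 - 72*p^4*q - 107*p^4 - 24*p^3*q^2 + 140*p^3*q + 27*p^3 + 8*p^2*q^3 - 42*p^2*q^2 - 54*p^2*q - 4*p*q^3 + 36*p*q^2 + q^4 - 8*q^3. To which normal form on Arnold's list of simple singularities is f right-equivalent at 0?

E6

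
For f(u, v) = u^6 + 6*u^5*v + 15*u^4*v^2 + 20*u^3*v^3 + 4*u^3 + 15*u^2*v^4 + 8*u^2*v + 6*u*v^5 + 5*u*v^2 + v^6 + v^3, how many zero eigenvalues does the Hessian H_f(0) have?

2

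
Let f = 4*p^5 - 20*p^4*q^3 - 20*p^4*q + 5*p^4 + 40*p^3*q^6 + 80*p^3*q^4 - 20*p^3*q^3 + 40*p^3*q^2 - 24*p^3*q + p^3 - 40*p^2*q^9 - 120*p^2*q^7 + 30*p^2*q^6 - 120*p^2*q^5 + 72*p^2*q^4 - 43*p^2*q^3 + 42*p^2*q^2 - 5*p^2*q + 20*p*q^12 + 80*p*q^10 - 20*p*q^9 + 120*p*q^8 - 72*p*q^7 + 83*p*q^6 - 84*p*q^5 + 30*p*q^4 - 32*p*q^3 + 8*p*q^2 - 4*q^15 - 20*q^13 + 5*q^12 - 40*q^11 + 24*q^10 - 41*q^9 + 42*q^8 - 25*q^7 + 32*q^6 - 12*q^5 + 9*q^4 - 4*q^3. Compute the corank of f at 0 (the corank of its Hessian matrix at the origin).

The Hessian at 0 is [[0, 0], [0, 0]] of rank 0; hence corank 2.

2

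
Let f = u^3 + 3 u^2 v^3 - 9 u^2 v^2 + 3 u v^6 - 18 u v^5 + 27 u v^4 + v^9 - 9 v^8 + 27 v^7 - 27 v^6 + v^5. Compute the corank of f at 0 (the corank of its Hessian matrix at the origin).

The Hessian at 0 is [[0, 0], [0, 0]] of rank 0; hence corank 2.

2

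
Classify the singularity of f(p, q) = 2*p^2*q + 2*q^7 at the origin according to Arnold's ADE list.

The Hessian of f at 0 is [[0, 0], [0, 0]] with rank 0, so corank 2. A Groebner basis of the Jacobian ideal J(f) in C{p,q} is {p^2/7 + q^6, p^3, p*q}; counting standard monomials gives mu = 8. Corank 2; j^3 = 2*p^2*q has shape L^2 M (L != M), so D-series; mu = 8 gives D_8.

D_8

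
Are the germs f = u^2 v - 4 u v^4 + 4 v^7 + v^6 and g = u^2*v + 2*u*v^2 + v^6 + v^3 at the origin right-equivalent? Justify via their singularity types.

Yes.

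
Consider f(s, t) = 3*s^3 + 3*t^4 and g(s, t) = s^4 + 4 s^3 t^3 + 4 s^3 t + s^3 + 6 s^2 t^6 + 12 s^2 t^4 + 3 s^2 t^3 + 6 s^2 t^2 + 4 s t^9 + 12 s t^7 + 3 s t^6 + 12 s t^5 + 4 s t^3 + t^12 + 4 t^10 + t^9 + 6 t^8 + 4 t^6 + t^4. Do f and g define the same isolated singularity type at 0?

Yes.

The Hessian of f at 0 is [[0, 0], [0, 0]] with rank 0, so corank 2. A Groebner basis of the Jacobian ideal J(f) in C{s,t} is {t^3, s^2}; counting standard monomials gives mu = 6. Corank 2; j^3 = 3*s^3 is a perfect cube, so E-series; the 4-jet and mu = 6 give E_6. The Hessian of g at 0 is [[0, 0], [0, 0]] with rank 0, so corank 2. A Groebner basis of the Jacobian ideal J(g) in C{s,t} is {t^4, s*t^2 + t^3/3, s^2}; counting standard monomials gives mu = 6. Corank 2; j^3 = s^3 is a perfect cube, so E-series; the 4-jet and mu = 6 give E_6. Both have type E_6, hence right-equivalent.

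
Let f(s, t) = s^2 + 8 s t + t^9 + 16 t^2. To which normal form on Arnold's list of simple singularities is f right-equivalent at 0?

The Hessian of f at 0 is [[2, 8], [8, 32]] with rank 1, so corank 1. A Groebner basis of the Jacobian ideal J(f) in C{s,t} is {t^8, s + 4*t}; counting standard monomials gives mu = 8. Corank 1: A-series; mu = 8 gives A_8.

A_8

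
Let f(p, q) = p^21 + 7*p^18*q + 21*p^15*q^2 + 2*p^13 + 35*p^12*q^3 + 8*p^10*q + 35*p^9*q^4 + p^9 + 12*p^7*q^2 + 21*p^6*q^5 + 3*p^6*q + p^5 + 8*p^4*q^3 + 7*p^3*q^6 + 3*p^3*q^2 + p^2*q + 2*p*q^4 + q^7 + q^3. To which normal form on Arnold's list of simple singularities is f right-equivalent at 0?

D_{4}

The Hessian of f at 0 is [[0, 0], [0, 0]] with rank 0, so corank 2. A Groebner basis of the Jacobian ideal J(f) in C{p,q} is {q^3, p^2 + 3*q^2, p*q}; counting standard monomials gives mu = 4. Corank 2; j^3 = q*(p^2 + q^2) splits into three distinct lines over C (the quadratic factor has nonzero discriminant), so D_4.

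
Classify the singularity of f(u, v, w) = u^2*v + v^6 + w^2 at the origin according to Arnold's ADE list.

D_7

The Hessian of f at 0 is [[0, 0, 0], [0, 0, 0], [0, 0, 2]] with rank 1, so corank 2. A Groebner basis of the Jacobian ideal J(f) in C{u,v,w} is {u^2/6 + v^5, u^3, u*v, w}; counting standard monomials gives mu = 7. Corank 2; j^3 = u^2*v has shape L^2 M (L != M), so D-series; mu = 7 gives D_7.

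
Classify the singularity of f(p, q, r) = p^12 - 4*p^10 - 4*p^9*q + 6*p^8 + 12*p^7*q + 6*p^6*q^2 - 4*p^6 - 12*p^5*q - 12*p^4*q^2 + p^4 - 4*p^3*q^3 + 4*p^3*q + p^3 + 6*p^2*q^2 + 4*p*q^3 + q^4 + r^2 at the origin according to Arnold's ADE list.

The Hessian of f at 0 has rank 1. Corank 2; j^3 = p^3 is a perfect cube, so E-series; the 4-jet and mu = 6 give E_6.

E_{6}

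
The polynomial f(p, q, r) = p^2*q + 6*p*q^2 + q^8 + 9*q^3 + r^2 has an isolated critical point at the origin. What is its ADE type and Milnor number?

The Hessian of f at 0 is [[0, 0, 0], [0, 0, 0], [0, 0, 2]] with rank 1, so corank 2. A Groebner basis of the Jacobian ideal J(f) in C{p,q,r} is {p^2/8 + q^7 - 9*q^2/8, p^3 + 27*q^3, p*q + 3*q^2, r}; counting standard monomials gives mu = 9. Corank 2; j^3 = q*(p + 3*q)^2 has shape L^2 M (L != M), so D-series; mu = 9 gives D_9.

Type D_9, Milnor number mu = 9.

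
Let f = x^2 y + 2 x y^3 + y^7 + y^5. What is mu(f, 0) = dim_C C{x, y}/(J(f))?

8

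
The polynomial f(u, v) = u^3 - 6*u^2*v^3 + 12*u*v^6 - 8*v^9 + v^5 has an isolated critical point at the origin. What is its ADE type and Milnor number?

The Hessian of f at 0 has rank 0. Corank 2; j^3 = u^3 is a perfect cube, so E-series; the 5-jet and mu = 8 give E_8.

Type E_8, Milnor number mu = 8.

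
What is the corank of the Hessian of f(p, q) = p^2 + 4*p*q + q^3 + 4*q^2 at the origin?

Hessian at 0 has rank 1.

1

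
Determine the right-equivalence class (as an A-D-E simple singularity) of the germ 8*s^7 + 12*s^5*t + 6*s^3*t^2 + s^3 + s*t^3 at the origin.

E_7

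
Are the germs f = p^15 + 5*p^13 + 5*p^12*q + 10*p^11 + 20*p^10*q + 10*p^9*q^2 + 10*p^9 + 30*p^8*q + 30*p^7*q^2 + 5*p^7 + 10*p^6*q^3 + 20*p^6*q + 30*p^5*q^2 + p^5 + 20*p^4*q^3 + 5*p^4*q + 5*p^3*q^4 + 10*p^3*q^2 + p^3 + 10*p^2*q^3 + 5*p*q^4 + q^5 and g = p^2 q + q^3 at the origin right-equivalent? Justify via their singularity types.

No.

The Hessian of f at 0 has rank 0. Corank 2; j^3 = p^3 is a perfect cube, so E-series; the 5-jet and mu = 8 give E_8. The Hessian of g at 0 has rank 0. Corank 2; j^3 = q*(p^2 + q^2) splits into three distinct lines over C (the quadratic factor has nonzero discriminant), so D_4. f is E_8 but g is D_4, hence not right-equivalent.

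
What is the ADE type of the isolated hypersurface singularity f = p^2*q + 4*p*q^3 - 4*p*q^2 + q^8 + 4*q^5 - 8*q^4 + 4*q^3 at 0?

D_9

The Hessian of f at 0 has rank 0. Corank 2; j^3 = q*(p - 2*q)^2 has shape L^2 M (L != M), so D-series; mu = 9 gives D_9.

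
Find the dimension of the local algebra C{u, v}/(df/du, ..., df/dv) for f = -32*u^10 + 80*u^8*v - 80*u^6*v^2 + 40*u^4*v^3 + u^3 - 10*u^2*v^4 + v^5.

8

The Hessian of f at 0 has rank 0. Corank 2; j^3 = u^3 is a perfect cube, so E-series; the 5-jet and mu = 8 give E_8.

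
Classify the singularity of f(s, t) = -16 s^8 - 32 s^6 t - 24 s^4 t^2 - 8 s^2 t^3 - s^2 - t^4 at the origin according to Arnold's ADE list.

A_{3}

The Hessian of f at 0 is [[-2, 0], [0, 0]] with rank 1, so corank 1. A Groebner basis of the Jacobian ideal J(f) in C{s,t} is {t^3, s}; counting standard monomials gives mu = 3. Corank 1: A-series; mu = 3 gives A_3.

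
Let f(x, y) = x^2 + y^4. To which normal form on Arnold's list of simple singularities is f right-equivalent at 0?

The Hessian of f at 0 is [[2, 0], [0, 0]] with rank 1, so corank 1. A Groebner basis of the Jacobian ideal J(f) in C{x,y} is {y^3, x}; counting standard monomials gives mu = 3. Corank 1: A-series; mu = 3 gives A_3.

A_3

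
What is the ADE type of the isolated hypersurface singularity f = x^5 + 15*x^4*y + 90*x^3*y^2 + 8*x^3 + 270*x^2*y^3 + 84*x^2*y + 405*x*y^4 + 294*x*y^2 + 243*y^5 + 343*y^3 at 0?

E_{8}

The Hessian of f at 0 has rank 0. Corank 2; j^3 = (2*x + 7*y)^3 is a perfect cube, so E-series; the 5-jet and mu = 8 give E_8.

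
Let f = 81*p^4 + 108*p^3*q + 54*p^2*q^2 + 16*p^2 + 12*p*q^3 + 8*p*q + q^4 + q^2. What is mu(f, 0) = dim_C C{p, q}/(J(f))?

3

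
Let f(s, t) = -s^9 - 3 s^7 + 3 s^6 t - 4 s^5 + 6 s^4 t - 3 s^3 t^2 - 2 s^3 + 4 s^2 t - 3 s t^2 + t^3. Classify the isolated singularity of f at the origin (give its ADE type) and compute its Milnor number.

Type D4, Milnor number mu = 4.

The Hessian of f at 0 has rank 0. Corank 2; j^3 = -(s - t)*(2*s^2 - 2*s*t + t^2) splits into three distinct lines over C (the quadratic factor has nonzero discriminant), so D_4.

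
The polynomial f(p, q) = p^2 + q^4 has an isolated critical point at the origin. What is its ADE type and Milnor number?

Type A3, Milnor number mu = 3.

The Hessian of f at 0 has rank 1. Corank 1: A-series; mu = 3 gives A_3.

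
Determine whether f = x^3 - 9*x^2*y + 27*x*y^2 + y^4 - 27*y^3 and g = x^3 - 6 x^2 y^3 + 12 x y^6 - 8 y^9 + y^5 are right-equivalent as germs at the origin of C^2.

The Hessian of f at 0 has rank 0. Corank 2; j^3 = (x - 3*y)^3 is a perfect cube, so E-series; the 4-jet and mu = 6 give E_6. The Hessian of g at 0 has rank 0. Corank 2; j^3 = x^3 is a perfect cube, so E-series; the 5-jet and mu = 8 give E_8. f is E_6 but g is E_8, hence not right-equivalent.

No.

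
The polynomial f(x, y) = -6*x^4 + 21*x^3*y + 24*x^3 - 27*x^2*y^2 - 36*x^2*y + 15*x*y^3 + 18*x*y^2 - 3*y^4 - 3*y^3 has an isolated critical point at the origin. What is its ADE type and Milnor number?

Type E7, Milnor number mu = 7.

The Hessian of f at 0 is [[0, 0], [0, 0]] with rank 0, so corank 2. A Groebner basis of the Jacobian ideal J(f) in C{x,y} is {768*x^2 - 768*x*y + y^4 + 8*y^3 + 192*y^2, x^3 - 36*x^2 + 36*x*y - y^3/2 - 9*y^2, x^2*y - 40*x^2 + 40*x*y - 2*y^3/3 - 10*y^2, -32*x^2 + x*y^2 + 32*x*y - 5*y^3/6 - 8*y^2}; counting standard monomials gives mu = 7. Corank 2; j^3 = 3*(2*x - y)^3 is a perfect cube, so E-series; the 4-jet and mu = 7 give E_7.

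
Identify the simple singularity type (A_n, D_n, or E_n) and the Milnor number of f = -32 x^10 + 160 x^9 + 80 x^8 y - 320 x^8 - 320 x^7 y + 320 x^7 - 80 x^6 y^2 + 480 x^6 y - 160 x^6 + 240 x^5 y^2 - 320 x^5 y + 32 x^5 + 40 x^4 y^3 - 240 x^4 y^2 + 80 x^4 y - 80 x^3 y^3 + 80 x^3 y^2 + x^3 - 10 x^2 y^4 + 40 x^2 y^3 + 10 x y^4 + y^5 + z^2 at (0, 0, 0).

Type E_{8}, Milnor number mu = 8.

The Hessian of f at 0 is [[0, 0, 0], [0, 0, 0], [0, 0, 2]] with rank 1, so corank 2. A Groebner basis of the Jacobian ideal J(f) in C{x,y,z} is {y^5, x*y^3 + y^4/8, x^2, z}; counting standard monomials gives mu = 8. Corank 2; j^3 = x^3 is a perfect cube, so E-series; the 5-jet and mu = 8 give E_8.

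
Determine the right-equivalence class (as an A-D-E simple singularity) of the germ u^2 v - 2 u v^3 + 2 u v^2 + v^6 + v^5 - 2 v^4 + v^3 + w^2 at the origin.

D_7

The Hessian of f at 0 has rank 1. Corank 2; j^3 = v*(u + v)^2 has shape L^2 M (L != M), so D-series; mu = 7 gives D_7.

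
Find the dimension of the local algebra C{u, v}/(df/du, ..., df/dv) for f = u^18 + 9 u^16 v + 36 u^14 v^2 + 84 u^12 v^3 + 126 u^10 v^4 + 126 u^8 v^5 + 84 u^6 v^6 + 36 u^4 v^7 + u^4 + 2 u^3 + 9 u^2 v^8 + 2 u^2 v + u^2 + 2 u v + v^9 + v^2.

The Hessian of f at 0 is [[2, 2], [2, 2]] with rank 1, so corank 1. A Groebner basis of the Jacobian ideal J(f) in C{u,v} is {21*u*v^2 - 18*u*v + 7*u/2 + v^5 + 5*v^4/2 + 10*v^3 - 29*v^2/2 + 7*v/2, u*v^3 - 5*u*v^2/2 + 3*u*v/2 - u/4 + v^4/4 - 3*v^3/2 + 5*v^2/4 - v/4, u^2 + u + v}; counting standard monomials gives mu = 8. Corank 1: A-series; mu = 8 gives A_8.

8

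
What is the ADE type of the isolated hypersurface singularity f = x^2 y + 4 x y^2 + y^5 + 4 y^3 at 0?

D6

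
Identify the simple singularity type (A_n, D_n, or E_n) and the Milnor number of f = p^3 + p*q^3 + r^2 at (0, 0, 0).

Type E_7, Milnor number mu = 7.

The Hessian of f at 0 is [[0, 0, 0], [0, 0, 0], [0, 0, 2]] with rank 1, so corank 2. A Groebner basis of the Jacobian ideal J(f) in C{p,q,r} is {p^3, p*q^2, 3*p^2 + q^3, r}; counting standard monomials gives mu = 7. Corank 2; j^3 = p^3 is a perfect cube, so E-series; the 4-jet and mu = 7 give E_7.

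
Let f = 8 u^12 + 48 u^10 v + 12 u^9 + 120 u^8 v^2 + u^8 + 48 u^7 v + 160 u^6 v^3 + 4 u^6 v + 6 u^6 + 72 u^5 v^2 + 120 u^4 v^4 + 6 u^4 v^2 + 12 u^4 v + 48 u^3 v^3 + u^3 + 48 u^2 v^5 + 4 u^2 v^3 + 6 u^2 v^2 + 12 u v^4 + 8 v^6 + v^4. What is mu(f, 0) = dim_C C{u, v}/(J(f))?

6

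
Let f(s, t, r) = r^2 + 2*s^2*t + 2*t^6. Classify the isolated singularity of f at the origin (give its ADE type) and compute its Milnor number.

Type D_{7}, Milnor number mu = 7.

The Hessian of f at 0 is [[0, 0, 0], [0, 0, 0], [0, 0, 2]] with rank 1, so corank 2. A Groebner basis of the Jacobian ideal J(f) in C{s,t,r} is {s^2/6 + t^5, s^3, s*t, r}; counting standard monomials gives mu = 7. Corank 2; j^3 = 2*s^2*t has shape L^2 M (L != M), so D-series; mu = 7 gives D_7.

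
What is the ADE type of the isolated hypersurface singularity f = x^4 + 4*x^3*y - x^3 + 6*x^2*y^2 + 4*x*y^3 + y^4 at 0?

E6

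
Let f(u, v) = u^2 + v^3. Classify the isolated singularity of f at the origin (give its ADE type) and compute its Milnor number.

Type A_{2}, Milnor number mu = 2.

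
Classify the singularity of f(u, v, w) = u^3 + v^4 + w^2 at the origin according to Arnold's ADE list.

E_6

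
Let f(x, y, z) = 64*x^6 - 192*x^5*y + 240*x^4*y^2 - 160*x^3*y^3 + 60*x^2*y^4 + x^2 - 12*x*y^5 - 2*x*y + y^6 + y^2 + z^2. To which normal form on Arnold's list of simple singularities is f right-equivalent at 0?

A_{5}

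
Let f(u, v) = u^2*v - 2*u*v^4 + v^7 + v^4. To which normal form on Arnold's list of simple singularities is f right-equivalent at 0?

D5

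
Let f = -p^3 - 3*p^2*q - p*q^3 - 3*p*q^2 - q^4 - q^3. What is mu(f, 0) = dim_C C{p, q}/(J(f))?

7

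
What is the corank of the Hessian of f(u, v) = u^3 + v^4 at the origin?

The Hessian at 0 is [[0, 0], [0, 0]] of rank 0; hence corank 2.

2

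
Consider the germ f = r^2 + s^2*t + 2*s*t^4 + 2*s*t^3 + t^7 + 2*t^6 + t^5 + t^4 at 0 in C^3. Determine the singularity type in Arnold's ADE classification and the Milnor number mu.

The Hessian of f at 0 is [[0, 0, 0], [0, 0, 0], [0, 0, 2]] with rank 1, so corank 2. A Groebner basis of the Jacobian ideal J(f) in C{s,t,r} is {s*t^2, s*t + t^3, s^2 - 4*s*t, r}; counting standard monomials gives mu = 5. Corank 2; j^3 = s^2*t has shape L^2 M (L != M), so D-series; mu = 5 gives D_5.

Type D_5, Milnor number mu = 5.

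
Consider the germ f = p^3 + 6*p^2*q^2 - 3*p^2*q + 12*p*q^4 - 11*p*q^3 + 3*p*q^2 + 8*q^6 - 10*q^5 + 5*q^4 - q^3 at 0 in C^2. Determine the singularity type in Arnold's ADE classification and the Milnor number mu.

Type E7, Milnor number mu = 7.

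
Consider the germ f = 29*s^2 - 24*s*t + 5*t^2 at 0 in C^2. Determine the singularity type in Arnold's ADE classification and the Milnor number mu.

Type A_1, Milnor number mu = 1.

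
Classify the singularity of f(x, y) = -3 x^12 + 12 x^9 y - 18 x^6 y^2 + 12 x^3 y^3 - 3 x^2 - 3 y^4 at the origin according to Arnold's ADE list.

A_3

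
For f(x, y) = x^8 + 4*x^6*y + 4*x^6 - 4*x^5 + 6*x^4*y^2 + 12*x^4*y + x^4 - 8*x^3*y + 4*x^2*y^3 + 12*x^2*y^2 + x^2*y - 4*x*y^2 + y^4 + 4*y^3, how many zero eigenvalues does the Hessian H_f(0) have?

Hessian at 0 has rank 0.

2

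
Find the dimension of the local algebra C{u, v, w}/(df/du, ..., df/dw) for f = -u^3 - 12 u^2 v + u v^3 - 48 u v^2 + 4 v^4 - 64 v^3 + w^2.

7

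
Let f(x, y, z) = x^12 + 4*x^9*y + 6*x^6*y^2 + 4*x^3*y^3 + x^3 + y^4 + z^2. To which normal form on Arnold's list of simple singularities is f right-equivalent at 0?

The Hessian of f at 0 has rank 1. Corank 2; j^3 = x^3 is a perfect cube, so E-series; the 4-jet and mu = 6 give E_6.

E_6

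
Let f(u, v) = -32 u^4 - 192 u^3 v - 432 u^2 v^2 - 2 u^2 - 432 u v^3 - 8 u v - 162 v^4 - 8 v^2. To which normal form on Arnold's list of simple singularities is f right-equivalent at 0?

A_{3}

The Hessian of f at 0 has rank 1. Corank 1: A-series; mu = 3 gives A_3.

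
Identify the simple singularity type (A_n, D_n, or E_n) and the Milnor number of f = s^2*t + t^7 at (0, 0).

Type D_8, Milnor number mu = 8.

The Hessian of f at 0 has rank 0. Corank 2; j^3 = s^2*t has shape L^2 M (L != M), so D-series; mu = 8 gives D_8.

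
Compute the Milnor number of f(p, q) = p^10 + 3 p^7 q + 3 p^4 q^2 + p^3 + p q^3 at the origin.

7

The Hessian of f at 0 has rank 0. Corank 2; j^3 = p^3 is a perfect cube, so E-series; the 4-jet and mu = 7 give E_7.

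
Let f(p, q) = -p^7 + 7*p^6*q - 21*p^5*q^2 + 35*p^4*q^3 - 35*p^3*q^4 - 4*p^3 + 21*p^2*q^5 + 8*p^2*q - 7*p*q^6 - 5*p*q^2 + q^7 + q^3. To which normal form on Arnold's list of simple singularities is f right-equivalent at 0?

D_8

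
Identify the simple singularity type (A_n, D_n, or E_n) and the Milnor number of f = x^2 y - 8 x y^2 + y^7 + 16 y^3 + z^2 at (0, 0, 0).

The Hessian of f at 0 has rank 1. Corank 2; j^3 = y*(x - 4*y)^2 has shape L^2 M (L != M), so D-series; mu = 8 gives D_8.

Type D_{8}, Milnor number mu = 8.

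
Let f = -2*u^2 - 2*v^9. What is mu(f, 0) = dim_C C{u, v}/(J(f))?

8

The Hessian of f at 0 has rank 1. Corank 1: A-series; mu = 8 gives A_8.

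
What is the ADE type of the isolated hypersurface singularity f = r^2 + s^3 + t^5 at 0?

The Hessian of f at 0 is [[0, 0, 0], [0, 0, 0], [0, 0, 2]] with rank 1, so corank 2. A Groebner basis of the Jacobian ideal J(f) in C{s,t,r} is {t^4, s^2, r}; counting standard monomials gives mu = 8. Corank 2; j^3 = s^3 is a perfect cube, so E-series; the 5-jet and mu = 8 give E_8.

E_8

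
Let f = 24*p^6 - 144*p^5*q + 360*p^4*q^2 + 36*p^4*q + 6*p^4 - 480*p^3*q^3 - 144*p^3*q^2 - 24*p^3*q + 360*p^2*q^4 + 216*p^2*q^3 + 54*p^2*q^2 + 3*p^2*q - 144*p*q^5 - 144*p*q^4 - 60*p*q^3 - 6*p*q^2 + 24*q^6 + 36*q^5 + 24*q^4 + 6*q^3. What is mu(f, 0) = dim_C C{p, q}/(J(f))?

4

The Hessian of f at 0 has rank 0. Corank 2; j^3 = 3*q*(p^2 - 2*p*q + 2*q^2) splits into three distinct lines over C (the quadratic factor has nonzero discriminant), so D_4.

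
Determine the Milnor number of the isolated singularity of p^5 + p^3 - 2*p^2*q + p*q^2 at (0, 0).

6

The Hessian of f at 0 has rank 0. Corank 2; j^3 = p*(p - q)^2 has shape L^2 M (L != M), so D-series; mu = 6 gives D_6.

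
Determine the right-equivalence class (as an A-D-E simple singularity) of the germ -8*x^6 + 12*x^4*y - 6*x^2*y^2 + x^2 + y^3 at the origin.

A_2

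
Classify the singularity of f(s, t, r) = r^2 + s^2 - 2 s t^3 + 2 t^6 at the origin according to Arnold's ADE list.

A5

The Hessian of f at 0 has rank 2. Corank 1: A-series; mu = 5 gives A_5.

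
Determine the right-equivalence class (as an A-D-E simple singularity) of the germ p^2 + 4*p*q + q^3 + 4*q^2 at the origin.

A_2

The Hessian of f at 0 has rank 1. Corank 1: A-series; mu = 2 gives A_2.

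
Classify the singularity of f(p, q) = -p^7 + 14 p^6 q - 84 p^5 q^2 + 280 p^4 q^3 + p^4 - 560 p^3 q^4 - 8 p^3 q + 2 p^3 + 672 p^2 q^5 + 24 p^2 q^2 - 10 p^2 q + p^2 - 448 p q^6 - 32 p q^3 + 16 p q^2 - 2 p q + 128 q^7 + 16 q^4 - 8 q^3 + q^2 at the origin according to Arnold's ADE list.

A_6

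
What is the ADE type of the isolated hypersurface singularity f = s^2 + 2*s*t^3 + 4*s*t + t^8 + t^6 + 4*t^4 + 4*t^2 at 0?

The Hessian of f at 0 has rank 1. Corank 1: A-series; mu = 7 gives A_7.

A_7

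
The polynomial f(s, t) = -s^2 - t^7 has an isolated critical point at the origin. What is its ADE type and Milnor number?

The Hessian of f at 0 is [[-2, 0], [0, 0]] with rank 1, so corank 1. A Groebner basis of the Jacobian ideal J(f) in C{s,t} is {t^6, s}; counting standard monomials gives mu = 6. Corank 1: A-series; mu = 6 gives A_6.

Type A6, Milnor number mu = 6.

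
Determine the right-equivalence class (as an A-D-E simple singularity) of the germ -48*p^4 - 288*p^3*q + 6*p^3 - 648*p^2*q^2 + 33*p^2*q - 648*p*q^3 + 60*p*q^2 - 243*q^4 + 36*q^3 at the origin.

The Hessian of f at 0 is [[0, 0], [0, 0]] with rank 0, so corank 2. A Groebner basis of the Jacobian ideal J(f) in C{p,q} is {p*q^2 - p*q/4 - q^2/2, p*q/8 + q^3 + q^2/4, p^2 + 7*p*q/2 + 3*q^2}; counting standard monomials gives mu = 5. Corank 2; j^3 = 3*(p + 2*q)^2*(2*p + 3*q) has shape L^2 M (L != M), so D-series; mu = 5 gives D_5.

D5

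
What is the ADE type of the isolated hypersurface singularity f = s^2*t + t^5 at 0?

D6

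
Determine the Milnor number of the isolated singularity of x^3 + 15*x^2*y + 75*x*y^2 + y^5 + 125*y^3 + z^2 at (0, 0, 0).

The Hessian of f at 0 is [[0, 0, 0], [0, 0, 0], [0, 0, 2]] with rank 1, so corank 2. A Groebner basis of the Jacobian ideal J(f) in C{x,y,z} is {y^4, x^2 + 10*x*y + 25*y^2, z}; counting standard monomials gives mu = 8. Corank 2; j^3 = (x + 5*y)^3 is a perfect cube, so E-series; the 5-jet and mu = 8 give E_8.

8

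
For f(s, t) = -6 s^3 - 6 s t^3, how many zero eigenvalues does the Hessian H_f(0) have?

2

The Hessian at 0 is [[0, 0], [0, 0]] of rank 0; hence corank 2.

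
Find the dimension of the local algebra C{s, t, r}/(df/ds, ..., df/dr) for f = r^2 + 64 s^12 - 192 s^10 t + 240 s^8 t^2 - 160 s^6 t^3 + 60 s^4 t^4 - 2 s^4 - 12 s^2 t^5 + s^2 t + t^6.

7

The Hessian of f at 0 has rank 1. Corank 2; j^3 = s^2*t has shape L^2 M (L != M), so D-series; mu = 7 gives D_7.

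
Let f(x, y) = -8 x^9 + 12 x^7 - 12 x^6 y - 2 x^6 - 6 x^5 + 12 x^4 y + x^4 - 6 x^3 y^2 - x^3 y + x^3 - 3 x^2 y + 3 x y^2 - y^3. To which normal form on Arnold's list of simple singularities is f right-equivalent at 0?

E7

The Hessian of f at 0 has rank 0. Corank 2; j^3 = (x - y)^3 is a perfect cube, so E-series; the 4-jet and mu = 7 give E_7.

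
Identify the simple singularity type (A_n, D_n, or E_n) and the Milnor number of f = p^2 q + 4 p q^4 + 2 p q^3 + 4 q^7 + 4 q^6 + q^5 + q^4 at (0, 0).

Type D_{5}, Milnor number mu = 5.

The Hessian of f at 0 has rank 0. Corank 2; j^3 = p^2*q has shape L^2 M (L != M), so D-series; mu = 5 gives D_5.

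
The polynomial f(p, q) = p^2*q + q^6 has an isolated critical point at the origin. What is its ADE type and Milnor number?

Type D_7, Milnor number mu = 7.

The Hessian of f at 0 is [[0, 0], [0, 0]] with rank 0, so corank 2. A Groebner basis of the Jacobian ideal J(f) in C{p,q} is {p^2/6 + q^5, p^3, p*q}; counting standard monomials gives mu = 7. Corank 2; j^3 = p^2*q has shape L^2 M (L != M), so D-series; mu = 7 gives D_7.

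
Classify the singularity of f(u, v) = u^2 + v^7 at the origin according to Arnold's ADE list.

A_6

The Hessian of f at 0 is [[2, 0], [0, 0]] with rank 1, so corank 1. A Groebner basis of the Jacobian ideal J(f) in C{u,v} is {v^6, u}; counting standard monomials gives mu = 6. Corank 1: A-series; mu = 6 gives A_6.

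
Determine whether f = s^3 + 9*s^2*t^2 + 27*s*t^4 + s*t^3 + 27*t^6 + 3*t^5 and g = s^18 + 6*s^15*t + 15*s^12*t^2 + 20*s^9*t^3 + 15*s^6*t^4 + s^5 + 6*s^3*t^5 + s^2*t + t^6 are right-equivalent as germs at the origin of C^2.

No.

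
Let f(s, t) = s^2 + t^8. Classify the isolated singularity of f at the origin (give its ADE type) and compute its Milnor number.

Type A_7, Milnor number mu = 7.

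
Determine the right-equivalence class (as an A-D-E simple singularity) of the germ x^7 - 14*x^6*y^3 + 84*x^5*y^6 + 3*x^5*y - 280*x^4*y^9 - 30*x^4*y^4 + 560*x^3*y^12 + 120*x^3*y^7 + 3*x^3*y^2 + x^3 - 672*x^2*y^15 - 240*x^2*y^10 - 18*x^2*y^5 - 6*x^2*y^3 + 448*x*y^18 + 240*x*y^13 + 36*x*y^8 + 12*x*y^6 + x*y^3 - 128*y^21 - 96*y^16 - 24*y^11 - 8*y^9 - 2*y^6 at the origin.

E_{7}

The Hessian of f at 0 has rank 0. Corank 2; j^3 = x^3 is a perfect cube, so E-series; the 4-jet and mu = 7 give E_7.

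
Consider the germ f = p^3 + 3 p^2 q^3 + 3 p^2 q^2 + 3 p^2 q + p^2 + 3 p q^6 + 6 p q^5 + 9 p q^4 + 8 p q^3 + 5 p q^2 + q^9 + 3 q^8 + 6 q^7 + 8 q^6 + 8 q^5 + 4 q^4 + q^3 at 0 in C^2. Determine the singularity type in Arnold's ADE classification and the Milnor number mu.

Type A2, Milnor number mu = 2.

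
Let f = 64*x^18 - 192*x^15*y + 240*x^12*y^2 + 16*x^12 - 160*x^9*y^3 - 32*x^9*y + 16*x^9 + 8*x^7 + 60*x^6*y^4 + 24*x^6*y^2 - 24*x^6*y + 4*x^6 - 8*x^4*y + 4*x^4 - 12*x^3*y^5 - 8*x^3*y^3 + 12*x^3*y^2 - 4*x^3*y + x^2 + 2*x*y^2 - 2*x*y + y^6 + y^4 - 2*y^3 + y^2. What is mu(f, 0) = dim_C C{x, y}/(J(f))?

5

The Hessian of f at 0 is [[2, -2], [-2, 2]] with rank 1, so corank 1. A Groebner basis of the Jacobian ideal J(f) in C{x,y} is {x*y^2 + 4*x*y/7 + 3*x/14 - 5*y^2/14 - 3*y/14, 5*x*y/7 + x/7 + y^3 - 4*y^2/7 - y/7, x^2 - 13*x*y/7 - x/14 + 11*y^2/14 + y/14}; counting standard monomials gives mu = 5. Corank 1: A-series; mu = 5 gives A_5.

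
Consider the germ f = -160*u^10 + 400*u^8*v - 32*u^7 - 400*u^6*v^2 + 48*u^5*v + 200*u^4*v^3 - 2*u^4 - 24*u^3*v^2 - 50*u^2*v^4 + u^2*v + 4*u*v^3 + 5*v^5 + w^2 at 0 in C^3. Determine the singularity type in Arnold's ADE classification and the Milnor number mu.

Type D_{6}, Milnor number mu = 6.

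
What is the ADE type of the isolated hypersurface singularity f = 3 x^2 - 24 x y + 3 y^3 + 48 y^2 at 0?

The Hessian of f at 0 has rank 1. Corank 1: A-series; mu = 2 gives A_2.

A2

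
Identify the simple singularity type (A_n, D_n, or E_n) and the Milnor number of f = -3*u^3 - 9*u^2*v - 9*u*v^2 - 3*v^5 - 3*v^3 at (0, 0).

Type E_8, Milnor number mu = 8.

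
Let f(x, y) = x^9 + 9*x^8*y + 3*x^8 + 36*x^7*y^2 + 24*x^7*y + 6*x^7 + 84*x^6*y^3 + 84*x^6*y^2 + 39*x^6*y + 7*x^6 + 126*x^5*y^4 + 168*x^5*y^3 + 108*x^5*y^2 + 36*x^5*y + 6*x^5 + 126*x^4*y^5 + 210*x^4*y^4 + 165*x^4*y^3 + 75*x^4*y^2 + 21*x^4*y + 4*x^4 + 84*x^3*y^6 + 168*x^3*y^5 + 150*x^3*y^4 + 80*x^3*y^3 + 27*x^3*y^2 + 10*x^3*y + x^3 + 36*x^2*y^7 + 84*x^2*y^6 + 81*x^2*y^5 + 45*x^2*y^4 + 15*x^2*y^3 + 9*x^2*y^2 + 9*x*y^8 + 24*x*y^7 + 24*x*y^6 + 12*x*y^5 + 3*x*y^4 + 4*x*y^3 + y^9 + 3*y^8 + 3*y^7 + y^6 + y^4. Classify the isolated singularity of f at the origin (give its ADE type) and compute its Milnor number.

Type E_{6}, Milnor number mu = 6.

The Hessian of f at 0 has rank 0. Corank 2; j^3 = x^3 is a perfect cube, so E-series; the 4-jet and mu = 6 give E_6.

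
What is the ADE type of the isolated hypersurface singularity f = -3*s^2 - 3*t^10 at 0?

A_9

The Hessian of f at 0 has rank 1. Corank 1: A-series; mu = 9 gives A_9.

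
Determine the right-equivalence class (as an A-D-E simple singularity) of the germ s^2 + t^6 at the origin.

A_{5}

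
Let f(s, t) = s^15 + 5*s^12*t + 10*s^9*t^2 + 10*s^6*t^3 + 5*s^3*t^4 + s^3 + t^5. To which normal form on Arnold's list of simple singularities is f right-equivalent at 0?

The Hessian of f at 0 is [[0, 0], [0, 0]] with rank 0, so corank 2. A Groebner basis of the Jacobian ideal J(f) in C{s,t} is {t^4, s^2}; counting standard monomials gives mu = 8. Corank 2; j^3 = s^3 is a perfect cube, so E-series; the 5-jet and mu = 8 give E_8.

E_8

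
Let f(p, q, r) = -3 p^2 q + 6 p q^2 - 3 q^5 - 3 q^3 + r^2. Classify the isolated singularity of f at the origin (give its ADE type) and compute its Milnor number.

Type D_6, Milnor number mu = 6.

The Hessian of f at 0 has rank 1. Corank 2; j^3 = -3*q*(p - q)^2 has shape L^2 M (L != M), so D-series; mu = 6 gives D_6.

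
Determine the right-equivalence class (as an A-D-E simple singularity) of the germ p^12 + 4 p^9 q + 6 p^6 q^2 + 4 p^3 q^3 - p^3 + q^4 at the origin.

E_{6}

The Hessian of f at 0 has rank 0. Corank 2; j^3 = -p^3 is a perfect cube, so E-series; the 4-jet and mu = 6 give E_6.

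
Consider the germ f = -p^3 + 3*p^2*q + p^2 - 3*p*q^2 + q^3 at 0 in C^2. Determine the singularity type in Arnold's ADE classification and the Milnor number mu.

The Hessian of f at 0 has rank 1. Corank 1: A-series; mu = 2 gives A_2.

Type A_{2}, Milnor number mu = 2.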